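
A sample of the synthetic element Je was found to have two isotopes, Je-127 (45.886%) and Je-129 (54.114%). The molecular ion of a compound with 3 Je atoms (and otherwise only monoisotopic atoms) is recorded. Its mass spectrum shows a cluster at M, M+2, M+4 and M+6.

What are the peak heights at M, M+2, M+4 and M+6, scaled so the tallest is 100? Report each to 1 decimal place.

24.0 : 84.8 : 100.0 : 39.3

The 3 Je atoms are independent, so intensities follow the terms of (0.45886 + 0.54114)^3.
P(M) = 0.45886^3 = 0.096614
P(M+2) = 3 × 0.45886^2 × 0.54114^1 = 0.341815
P(M+4) = 3 × 0.45886^1 × 0.54114^2 = 0.403107
P(M+6) = 0.54114^3 = 0.158463
The M+4 peak is largest (0.403107); scaling to 100 gives 24.0 : 84.8 : 100.0 : 39.3.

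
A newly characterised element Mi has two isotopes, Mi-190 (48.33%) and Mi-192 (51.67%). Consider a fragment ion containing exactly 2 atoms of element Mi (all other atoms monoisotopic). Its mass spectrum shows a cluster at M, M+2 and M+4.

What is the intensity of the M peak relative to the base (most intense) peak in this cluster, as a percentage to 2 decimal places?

46.77%

(0.4833 + 0.5167)^2 gives M 0.2336, M+2 0.4994, M+4 0.2670; the largest is M+2.
P(M+2) = C(2,1) × 0.4833^1 × 0.5167^1 = 2 × 0.4833 × 0.5167 = 0.499442 (base)
P(M) = C(2,0) × 0.4833^2 × 0.5167^0 = 1 × 0.23357889 × 1.0000 = 0.233579
Relative intensity = 0.233579 / 0.499442 × 100 = 46.77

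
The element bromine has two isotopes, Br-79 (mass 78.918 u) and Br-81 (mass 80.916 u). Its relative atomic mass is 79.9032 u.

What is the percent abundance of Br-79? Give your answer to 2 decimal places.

50.69%

Let x be the fractional abundance of Br-79; then Br-81 has abundance 1 − x.
78.918·x + 80.916·(1 − x) = 79.9032
(78.918 − 80.916)·x = 79.9032 − 80.916
x = -1.0128 / -1.998 = 0.50691 → 50.69% Br-79, 49.31% Br-81.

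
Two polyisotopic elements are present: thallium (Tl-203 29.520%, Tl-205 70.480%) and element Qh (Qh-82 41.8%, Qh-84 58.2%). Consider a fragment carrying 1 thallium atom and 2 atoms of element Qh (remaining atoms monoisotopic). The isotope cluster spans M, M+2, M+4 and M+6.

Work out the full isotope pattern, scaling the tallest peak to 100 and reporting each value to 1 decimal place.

11.6 : 60.2 : 100.0 : 53.9

Thallium pattern (n=1): 0.2952 : 0.7048
Element Qh pattern (n=2): 0.174724 : 0.486552 : 0.338724
Convolve the two distributions (both contribute in 2-u steps):
  M: 0.2952×0.174724 = 0.051579
  M+2: 0.2952×0.486552 + 0.7048×0.174724 = 0.266776
  M+4: 0.2952×0.338724 + 0.7048×0.486552 = 0.442913
  M+6: 0.7048×0.338724 = 0.238733
Scale to base peak (0.442913) = 100: 11.6 : 60.2 : 100.0 : 53.9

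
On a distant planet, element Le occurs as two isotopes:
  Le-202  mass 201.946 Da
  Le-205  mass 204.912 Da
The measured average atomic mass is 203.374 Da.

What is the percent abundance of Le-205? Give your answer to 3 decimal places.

With x = fraction of Le-202 (so Le-205 is 1 − x):
201.946·x + 204.912·(1 − x) = 203.374
(201.946 − 204.912)·x = 203.374 − 204.912
x = -1.538 / -2.966 = 0.51854 → 51.854% Le-202, 48.146% Le-205.

48.146%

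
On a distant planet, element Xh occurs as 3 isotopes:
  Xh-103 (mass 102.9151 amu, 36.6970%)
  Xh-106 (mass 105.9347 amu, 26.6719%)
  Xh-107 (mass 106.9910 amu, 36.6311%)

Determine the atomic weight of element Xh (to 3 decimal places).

105.214 amu

Average mass = Σ (abundance × isotope mass) = 0.366970 × 102.9151 + 0.266719 × 105.9347 + 0.366311 × 106.9910
= 37.76675 + 28.25480 + 39.19198 = 105.21353 amu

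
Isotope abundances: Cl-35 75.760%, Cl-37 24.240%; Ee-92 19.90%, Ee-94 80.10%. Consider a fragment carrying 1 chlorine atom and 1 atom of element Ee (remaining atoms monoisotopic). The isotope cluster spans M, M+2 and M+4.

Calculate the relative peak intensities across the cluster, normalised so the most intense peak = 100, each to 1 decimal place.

23.0 : 100.0 : 29.6

Chlorine pattern (n=1): 0.7576 : 0.2424
Element Ee pattern (n=1): 0.1990 : 0.8010
Convolve the two distributions (both contribute in 2-u steps):
  M: 0.7576×0.1990 = 0.150762
  M+2: 0.7576×0.8010 + 0.2424×0.1990 = 0.655075
  M+4: 0.2424×0.8010 = 0.194162
Scale to base peak (0.655075) = 100: 23.0 : 100.0 : 29.6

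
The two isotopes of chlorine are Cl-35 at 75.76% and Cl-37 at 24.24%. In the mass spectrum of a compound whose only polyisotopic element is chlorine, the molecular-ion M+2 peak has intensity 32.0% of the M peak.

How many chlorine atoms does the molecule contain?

With n Cl atoms, P(M+2)/P(M) = C(n,1)·p^(n−1)q / p^n = n·q/p = n · 0.2424/0.7576.
n = 0.320 × 0.7576/0.2424 = 1.00 ≈ 1

1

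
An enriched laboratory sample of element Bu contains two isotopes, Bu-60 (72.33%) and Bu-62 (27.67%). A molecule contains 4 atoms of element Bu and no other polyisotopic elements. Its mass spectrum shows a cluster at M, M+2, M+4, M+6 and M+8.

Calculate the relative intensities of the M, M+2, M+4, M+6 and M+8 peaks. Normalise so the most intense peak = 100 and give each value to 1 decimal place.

65.4 : 100.0 : 57.4 : 14.6 : 1.4

Each Bu atom is independently Bu-60 (p = 0.7233) or Bu-62 (q = 0.2767); the cluster is the binomial expansion (p + q)^4.
P(M) = 0.7233^4 = 0.273699
P(M+2) = 4 × 0.7233^3 × 0.2767^1 = 0.418817
P(M+4) = 6 × 0.7233^2 × 0.2767^2 = 0.240329
P(M+6) = 4 × 0.7233^1 × 0.2767^3 = 0.061292
P(M+8) = 0.2767^4 = 0.005862
The M+2 peak is largest (0.418817); scaling to 100 gives 65.4 : 100.0 : 57.4 : 14.6 : 1.4.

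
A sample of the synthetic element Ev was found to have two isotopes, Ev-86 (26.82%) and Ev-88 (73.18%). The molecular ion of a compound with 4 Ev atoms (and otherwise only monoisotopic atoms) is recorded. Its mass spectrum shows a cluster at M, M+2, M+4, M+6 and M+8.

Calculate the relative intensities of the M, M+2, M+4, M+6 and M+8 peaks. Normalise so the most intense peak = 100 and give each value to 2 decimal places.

1.23 : 13.43 : 54.97 : 100.00 : 68.21

Expanding (0.2682 + 0.7318)^4:
P(M) = 0.2682^4 = 0.005174
P(M+2) = 4 × 0.2682^3 × 0.7318^1 = 0.056471
P(M+4) = 6 × 0.2682^2 × 0.7318^2 = 0.231129
P(M+6) = 4 × 0.2682^1 × 0.7318^3 = 0.420432
P(M+8) = 0.7318^4 = 0.286794
The M+6 peak is largest (0.420432); scaling to 100 gives 1.23 : 13.43 : 54.97 : 100.00 : 68.21.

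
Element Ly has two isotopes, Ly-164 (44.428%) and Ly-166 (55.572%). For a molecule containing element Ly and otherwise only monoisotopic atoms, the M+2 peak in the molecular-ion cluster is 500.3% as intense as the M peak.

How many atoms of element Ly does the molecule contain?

4

The M+2/M ratio from n Ly atoms is n · q/p = n · 0.55572/0.44428.
n = 5.003 × 0.44428/0.55572 = 4.00 ≈ 4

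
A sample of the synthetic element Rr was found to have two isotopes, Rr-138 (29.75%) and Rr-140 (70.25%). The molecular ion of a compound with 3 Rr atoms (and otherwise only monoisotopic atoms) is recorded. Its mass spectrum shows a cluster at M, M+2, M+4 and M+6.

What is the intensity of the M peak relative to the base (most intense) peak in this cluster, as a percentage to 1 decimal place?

6.0%

(0.2975 + 0.7025)^3 gives M 0.0263, M+2 0.1865, M+4 0.4405, M+6 0.3467; the largest is M+4.
P(M+4) = C(3,2) × 0.2975^1 × 0.7025^2 = 3 × 0.2975 × 0.49350625 = 0.440454 (base)
P(M) = C(3,0) × 0.2975^3 × 0.7025^0 = 1 × 0.02633061 × 1.0000 = 0.026331
Relative intensity = 0.026331 / 0.440454 × 100 = 6.0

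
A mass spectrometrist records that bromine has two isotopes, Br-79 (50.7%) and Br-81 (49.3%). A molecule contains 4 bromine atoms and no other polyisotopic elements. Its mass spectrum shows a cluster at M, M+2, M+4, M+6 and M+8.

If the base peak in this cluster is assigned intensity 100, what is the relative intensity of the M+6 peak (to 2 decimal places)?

64.83

Term probabilities: M 0.0661, M+2 0.2570, M+4 0.3749, M+6 0.2430, M+8 0.0591. Base peak = M+4.
P(M+4) = C(4,2) × 0.507^2 × 0.493^2 = 6 × 0.257049 × 0.243049 = 0.374853 (base)
P(M+6) = C(4,3) × 0.507^1 × 0.493^3 = 4 × 0.5070 × 0.11982316 = 0.243001
Relative intensity = 0.243001 / 0.374853 × 100 = 64.83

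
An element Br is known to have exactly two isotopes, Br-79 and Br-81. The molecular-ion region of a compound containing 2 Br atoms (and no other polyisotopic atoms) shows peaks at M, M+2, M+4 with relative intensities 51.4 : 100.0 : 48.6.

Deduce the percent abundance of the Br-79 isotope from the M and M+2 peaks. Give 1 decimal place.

Write p for the Br-79 fraction. I(M+2)/I(M) = [C(2,1)·p^1·(1−p)] / p^2 = 2·(1−p)/p = 100.0/51.4 = 1.9455
(1−p)/p = 1.9455/2 = 0.9728  ⇒  p = 1/(1 + 0.9728) = 0.5069
Br-79: 50.7%, Br-81: 49.3%.

50.7%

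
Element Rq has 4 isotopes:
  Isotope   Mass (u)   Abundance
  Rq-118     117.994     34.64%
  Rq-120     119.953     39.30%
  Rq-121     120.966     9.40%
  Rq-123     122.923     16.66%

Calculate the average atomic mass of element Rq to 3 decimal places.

Average mass = Σ (abundance × isotope mass) = 0.3464 × 117.994 + 0.3930 × 119.953 + 0.0940 × 120.966 + 0.1666 × 122.923
= 40.8731 + 47.1415 + 11.3708 + 20.4790 = 119.8644 u

119.864 u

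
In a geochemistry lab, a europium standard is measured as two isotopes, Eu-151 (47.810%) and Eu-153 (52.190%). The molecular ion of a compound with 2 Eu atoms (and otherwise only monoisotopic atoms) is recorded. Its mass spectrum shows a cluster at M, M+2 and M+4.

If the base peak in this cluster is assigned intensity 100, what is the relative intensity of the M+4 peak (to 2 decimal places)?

(0.47810 + 0.52190)^2 gives M 0.2286, M+2 0.4990, M+4 0.2724; the largest is M+2.
P(M+2) = C(2,1) × 0.47810^1 × 0.52190^1 = 2 × 0.4781 × 0.5219 = 0.499041 (base)
P(M+4) = C(2,2) × 0.47810^0 × 0.52190^2 = 1 × 1.0000 × 0.27237961 = 0.272380
Relative intensity = 0.272380 / 0.499041 × 100 = 54.58

54.58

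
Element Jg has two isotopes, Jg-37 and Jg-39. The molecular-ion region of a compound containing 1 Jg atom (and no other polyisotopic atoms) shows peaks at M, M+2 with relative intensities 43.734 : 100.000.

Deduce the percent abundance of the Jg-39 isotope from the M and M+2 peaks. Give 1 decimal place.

69.6%

If p is the fraction of Jg that is Jg-37, then I(M+2)/I(M) = [C(1,1)·p^0·(1−p)] / p^1 = 1·(1−p)/p = 100.000/43.734 = 2.2866
(1−p)/p = 2.2866/1 = 2.2866  ⇒  p = 1/(1 + 2.2866) = 0.3043
Jg-37: 30.4%, Jg-39: 69.6%.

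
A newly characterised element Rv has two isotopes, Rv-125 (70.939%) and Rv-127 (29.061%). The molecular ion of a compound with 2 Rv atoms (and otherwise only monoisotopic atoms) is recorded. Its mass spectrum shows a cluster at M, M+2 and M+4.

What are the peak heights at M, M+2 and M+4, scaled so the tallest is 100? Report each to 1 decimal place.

The 2 Rv atoms are independent, so intensities follow the terms of (0.70939 + 0.29061)^2.
P(M) = 0.70939^2 = 0.503234
P(M+2) = 2 × 0.70939^1 × 0.29061^1 = 0.412312
P(M+4) = 0.29061^2 = 0.084454
The M peak is largest (0.503234); scaling to 100 gives 100.0 : 81.9 : 16.8.

100.0 : 81.9 : 16.8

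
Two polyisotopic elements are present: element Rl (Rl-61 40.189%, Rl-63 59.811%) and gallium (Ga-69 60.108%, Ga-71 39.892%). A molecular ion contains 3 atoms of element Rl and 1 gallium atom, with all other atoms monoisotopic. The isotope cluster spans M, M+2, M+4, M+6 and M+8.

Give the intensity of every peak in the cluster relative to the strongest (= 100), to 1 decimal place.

Element Rl pattern (n=3): 0.06491149 : 0.28981224 : 0.43131105 : 0.21396522
Gallium pattern (n=1): 0.60108 : 0.39892
Convolve the two distributions (both contribute in 2-u steps):
  M: 0.06491149×0.60108 = 0.039017
  M+2: 0.06491149×0.39892 + 0.28981224×0.60108 = 0.200095
  M+4: 0.28981224×0.39892 + 0.43131105×0.60108 = 0.374864
  M+6: 0.43131105×0.39892 + 0.21396522×0.60108 = 0.300669
  M+8: 0.21396522×0.39892 = 0.085355
Scale to base peak (0.374864) = 100: 10.4 : 53.4 : 100.0 : 80.2 : 22.8

10.4 : 53.4 : 100.0 : 80.2 : 22.8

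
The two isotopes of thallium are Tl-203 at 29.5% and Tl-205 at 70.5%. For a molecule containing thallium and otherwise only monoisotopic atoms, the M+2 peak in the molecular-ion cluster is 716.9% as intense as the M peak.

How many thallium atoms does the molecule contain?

The M+2/M ratio from n Tl atoms is n · q/p = n · 0.705/0.295.
n = 7.169 × 0.295/0.705 = 3.00 ≈ 3

3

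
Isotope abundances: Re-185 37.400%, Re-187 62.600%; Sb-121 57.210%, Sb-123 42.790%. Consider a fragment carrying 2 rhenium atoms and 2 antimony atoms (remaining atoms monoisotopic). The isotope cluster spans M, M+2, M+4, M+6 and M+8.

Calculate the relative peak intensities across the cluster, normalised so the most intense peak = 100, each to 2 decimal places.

11.95 : 57.88 : 100.00 : 72.46 : 18.73

Rhenium pattern (n=2): 0.139876 : 0.468248 : 0.391876
Antimony pattern (n=2): 0.32729841 : 0.48960318 : 0.18309841
Convolve the two distributions (both contribute in 2-u steps):
  M: 0.139876×0.32729841 = 0.045781
  M+2: 0.139876×0.48960318 + 0.468248×0.32729841 = 0.221741
  M+4: 0.139876×0.18309841 + 0.468248×0.48960318 + 0.391876×0.32729841 = 0.383127
  M+6: 0.468248×0.18309841 + 0.391876×0.48960318 = 0.277599
  M+8: 0.391876×0.18309841 = 0.071752
Scale to base peak (0.383127) = 100: 11.95 : 57.88 : 100.00 : 72.46 : 18.73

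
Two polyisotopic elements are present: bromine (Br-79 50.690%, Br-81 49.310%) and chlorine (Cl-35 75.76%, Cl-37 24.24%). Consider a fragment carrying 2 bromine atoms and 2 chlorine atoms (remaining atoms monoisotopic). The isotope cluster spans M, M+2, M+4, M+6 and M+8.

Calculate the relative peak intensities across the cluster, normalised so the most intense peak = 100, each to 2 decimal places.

Bromine pattern (n=2): 0.25694761 : 0.49990478 : 0.24314761
Chlorine pattern (n=2): 0.57395776 : 0.36728448 : 0.05875776
Convolve the two distributions (both contribute in 2-u steps):
  M: 0.25694761×0.57395776 = 0.147477
  M+2: 0.25694761×0.36728448 + 0.49990478×0.57395776 = 0.381297
  M+4: 0.25694761×0.05875776 + 0.49990478×0.36728448 + 0.24314761×0.57395776 = 0.338261
  M+6: 0.49990478×0.05875776 + 0.24314761×0.36728448 = 0.118678
  M+8: 0.24314761×0.05875776 = 0.014287
Scale to base peak (0.381297) = 100: 38.68 : 100.00 : 88.71 : 31.12 : 3.75

38.68 : 100.00 : 88.71 : 31.12 : 3.75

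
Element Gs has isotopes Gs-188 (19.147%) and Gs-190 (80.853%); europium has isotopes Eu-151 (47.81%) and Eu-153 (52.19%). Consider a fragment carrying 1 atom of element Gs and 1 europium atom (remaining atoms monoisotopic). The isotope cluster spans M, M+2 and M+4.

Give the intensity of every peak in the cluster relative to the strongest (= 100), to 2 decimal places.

Element Gs pattern (n=1): 0.19147 : 0.80853
Europium pattern (n=1): 0.4781 : 0.5219
Convolve the two distributions (both contribute in 2-u steps):
  M: 0.19147×0.4781 = 0.091542
  M+2: 0.19147×0.5219 + 0.80853×0.4781 = 0.486486
  M+4: 0.80853×0.5219 = 0.421972
Scale to base peak (0.486486) = 100: 18.82 : 100.00 : 86.74

18.82 : 100.00 : 86.74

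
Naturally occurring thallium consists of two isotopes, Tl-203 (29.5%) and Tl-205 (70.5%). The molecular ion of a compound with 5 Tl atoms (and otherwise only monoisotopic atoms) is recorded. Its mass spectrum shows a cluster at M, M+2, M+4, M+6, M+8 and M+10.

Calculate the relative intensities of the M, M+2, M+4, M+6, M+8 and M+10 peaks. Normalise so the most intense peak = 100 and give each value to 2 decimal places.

0.61 : 7.33 : 35.02 : 83.69 : 100.00 : 47.80

The 5 Tl atoms are independent, so intensities follow the terms of (0.295 + 0.705)^5.
P(M) = 0.295^5 = 0.002234
P(M+2) = 5 × 0.295^4 × 0.705^1 = 0.026696
P(M+4) = 10 × 0.295^3 × 0.705^2 = 0.127598
P(M+6) = 10 × 0.295^2 × 0.705^3 = 0.304938
P(M+8) = 5 × 0.295^1 × 0.705^4 = 0.364375
P(M+10) = 0.705^5 = 0.174159
The M+8 peak is largest (0.364375); scaling to 100 gives 0.61 : 7.33 : 35.02 : 83.69 : 100.00 : 47.80.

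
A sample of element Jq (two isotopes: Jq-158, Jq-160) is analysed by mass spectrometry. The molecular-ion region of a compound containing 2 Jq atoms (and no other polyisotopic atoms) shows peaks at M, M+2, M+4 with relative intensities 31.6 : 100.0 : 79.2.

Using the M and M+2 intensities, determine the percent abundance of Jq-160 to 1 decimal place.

61.3%

If p is the fraction of Jq that is Jq-158, then I(M+2)/I(M) = [C(2,1)·p^1·(1−p)] / p^2 = 2·(1−p)/p = 100.0/31.6 = 3.1646
(1−p)/p = 3.1646/2 = 1.5823  ⇒  p = 1/(1 + 1.5823) = 0.3873
Jq-158: 38.7%, Jq-160: 61.3%.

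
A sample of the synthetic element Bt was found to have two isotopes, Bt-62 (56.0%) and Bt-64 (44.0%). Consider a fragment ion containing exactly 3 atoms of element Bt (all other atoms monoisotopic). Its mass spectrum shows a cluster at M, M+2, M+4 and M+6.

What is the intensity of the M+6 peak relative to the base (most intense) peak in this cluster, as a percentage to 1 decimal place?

20.6%

Binomial terms of (0.560 + 0.440)^3: M 0.1756, M+2 0.4140, M+4 0.3252, M+6 0.0852 → M+2 is the base peak.
P(M+2) = C(3,1) × 0.560^2 × 0.440^1 = 3 × 0.3136 × 0.4400 = 0.413952 (base)
P(M+6) = C(3,3) × 0.560^0 × 0.440^3 = 1 × 1.0000 × 0.085184 = 0.085184
Relative intensity = 0.085184 / 0.413952 × 100 = 20.6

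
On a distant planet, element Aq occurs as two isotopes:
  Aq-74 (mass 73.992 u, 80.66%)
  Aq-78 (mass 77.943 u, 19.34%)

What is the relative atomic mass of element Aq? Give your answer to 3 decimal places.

74.756 u

Average mass = Σ (abundance × isotope mass) = 0.8066 × 73.992 + 0.1934 × 77.943
= 59.6819 + 15.0742 = 74.7561 u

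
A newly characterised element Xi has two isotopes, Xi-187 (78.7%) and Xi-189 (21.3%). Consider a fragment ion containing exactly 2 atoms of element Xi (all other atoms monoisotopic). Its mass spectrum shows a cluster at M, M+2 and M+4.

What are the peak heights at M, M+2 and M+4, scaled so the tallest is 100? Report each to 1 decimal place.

The 2 Xi atoms are independent, so intensities follow the terms of (0.787 + 0.213)^2.
P(M) = 0.787^2 = 0.619369
P(M+2) = 2 × 0.787^1 × 0.213^1 = 0.335262
P(M+4) = 0.213^2 = 0.045369
The M peak is largest (0.619369); scaling to 100 gives 100.0 : 54.1 : 7.3.

100.0 : 54.1 : 7.3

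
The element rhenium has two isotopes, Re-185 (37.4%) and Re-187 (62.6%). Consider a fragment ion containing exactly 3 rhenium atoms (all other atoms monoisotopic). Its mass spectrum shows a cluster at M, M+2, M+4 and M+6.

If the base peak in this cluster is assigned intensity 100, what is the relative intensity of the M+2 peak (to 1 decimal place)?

(0.374 + 0.626)^3 gives M 0.0523, M+2 0.2627, M+4 0.4397, M+6 0.2453; the largest is M+4.
P(M+4) = C(3,2) × 0.374^1 × 0.626^2 = 3 × 0.3740 × 0.391876 = 0.439685 (base)
P(M+2) = C(3,1) × 0.374^2 × 0.626^1 = 3 × 0.139876 × 0.6260 = 0.262687
Relative intensity = 0.262687 / 0.439685 × 100 = 59.7

59.7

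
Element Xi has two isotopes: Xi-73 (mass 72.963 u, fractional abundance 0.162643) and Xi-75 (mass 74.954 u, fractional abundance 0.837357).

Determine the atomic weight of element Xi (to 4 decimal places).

Ar = Σ fᵢ·mᵢ = 0.162643 × 72.963 + 0.837357 × 74.954
= 11.86692 + 62.76326 = 74.63018 u

74.6302 u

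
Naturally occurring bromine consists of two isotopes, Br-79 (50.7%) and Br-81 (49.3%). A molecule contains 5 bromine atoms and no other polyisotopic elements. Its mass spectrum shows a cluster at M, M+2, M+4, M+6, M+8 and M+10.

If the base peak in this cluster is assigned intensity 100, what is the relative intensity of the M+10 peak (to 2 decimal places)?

Term probabilities: M 0.0335, M+2 0.1629, M+4 0.3168, M+6 0.3080, M+8 0.1497, M+10 0.0291. Base peak = M+4.
P(M+4) = C(5,2) × 0.507^3 × 0.493^2 = 10 × 0.13032384 × 0.243049 = 0.316751 (base)
P(M+10) = C(5,5) × 0.507^0 × 0.493^5 = 1 × 1.0000 × 0.0291229 = 0.029123
Relative intensity = 0.029123 / 0.316751 × 100 = 9.19

9.19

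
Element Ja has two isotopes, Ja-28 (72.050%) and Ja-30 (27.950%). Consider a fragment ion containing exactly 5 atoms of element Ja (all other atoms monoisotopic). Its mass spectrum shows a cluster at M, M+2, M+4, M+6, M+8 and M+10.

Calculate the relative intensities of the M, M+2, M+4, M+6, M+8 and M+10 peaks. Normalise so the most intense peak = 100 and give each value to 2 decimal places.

51.56 : 100.00 : 77.59 : 30.10 : 5.84 : 0.45

Each Ja atom is independently Ja-28 (p = 0.72050) or Ja-30 (q = 0.27950); the cluster is the binomial expansion (p + q)^5.
P(M) = 0.72050^5 = 0.194165
P(M+2) = 5 × 0.72050^4 × 0.27950^1 = 0.376606
P(M+4) = 10 × 0.72050^3 × 0.27950^2 = 0.292190
P(M+6) = 10 × 0.72050^2 × 0.27950^3 = 0.113348
P(M+8) = 5 × 0.72050^1 × 0.27950^4 = 0.021985
P(M+10) = 0.27950^5 = 0.001706
The M+2 peak is largest (0.376606); scaling to 100 gives 51.56 : 100.00 : 77.59 : 30.10 : 5.84 : 0.45.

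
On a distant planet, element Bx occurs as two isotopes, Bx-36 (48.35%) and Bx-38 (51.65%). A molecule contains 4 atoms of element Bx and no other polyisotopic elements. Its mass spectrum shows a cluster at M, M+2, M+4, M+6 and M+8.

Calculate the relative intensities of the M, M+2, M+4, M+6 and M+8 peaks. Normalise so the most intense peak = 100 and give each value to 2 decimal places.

14.60 : 62.41 : 100.00 : 71.22 : 19.02

The 4 Bx atoms are independent, so intensities follow the terms of (0.4835 + 0.5165)^4.
P(M) = 0.4835^4 = 0.054649
P(M+2) = 4 × 0.4835^3 × 0.5165^1 = 0.233518
P(M+4) = 6 × 0.4835^2 × 0.5165^2 = 0.374184
P(M+6) = 4 × 0.4835^1 × 0.5165^3 = 0.266482
P(M+8) = 0.5165^4 = 0.071167
The M+4 peak is largest (0.374184); scaling to 100 gives 14.60 : 62.41 : 100.00 : 71.22 : 19.02.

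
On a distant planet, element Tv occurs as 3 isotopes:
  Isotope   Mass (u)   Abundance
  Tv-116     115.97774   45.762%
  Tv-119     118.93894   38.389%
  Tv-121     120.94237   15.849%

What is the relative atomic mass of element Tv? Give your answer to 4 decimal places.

Average mass = Σ (abundance × isotope mass) = 0.45762 × 115.97774 + 0.38389 × 118.93894 + 0.15849 × 120.94237
= 53.073733 + 45.659470 + 19.168156 = 117.901359 u

117.9014 u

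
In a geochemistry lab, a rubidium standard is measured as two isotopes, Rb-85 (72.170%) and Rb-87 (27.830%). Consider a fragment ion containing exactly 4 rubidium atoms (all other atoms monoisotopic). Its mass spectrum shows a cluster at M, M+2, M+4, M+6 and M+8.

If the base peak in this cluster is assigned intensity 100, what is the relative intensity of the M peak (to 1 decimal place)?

(0.72170 + 0.27830)^4 gives M 0.2713, M+2 0.4184, M+4 0.2420, M+6 0.0622, M+8 0.0060; the largest is M+2.
P(M+2) = C(4,1) × 0.72170^3 × 0.27830^1 = 4 × 0.37589809 × 0.2783 = 0.418450 (base)
P(M) = C(4,0) × 0.72170^4 × 0.27830^0 = 1 × 0.27128565 × 1.0000 = 0.271286
Relative intensity = 0.271286 / 0.418450 × 100 = 64.8

64.8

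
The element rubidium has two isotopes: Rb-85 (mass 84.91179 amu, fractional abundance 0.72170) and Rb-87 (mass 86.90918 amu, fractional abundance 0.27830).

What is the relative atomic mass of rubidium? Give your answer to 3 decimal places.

85.468 amu

The abundance-weighted mean is 0.72170 × 84.91179 + 0.27830 × 86.90918
= 61.280839 + 24.186825 = 85.467664 amu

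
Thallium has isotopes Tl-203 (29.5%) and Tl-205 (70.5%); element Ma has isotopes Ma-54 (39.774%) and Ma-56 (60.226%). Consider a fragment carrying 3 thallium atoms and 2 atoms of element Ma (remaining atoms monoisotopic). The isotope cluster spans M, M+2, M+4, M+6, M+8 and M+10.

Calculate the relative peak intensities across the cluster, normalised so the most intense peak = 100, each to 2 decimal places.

1.22 : 12.44 : 50.18 : 100.00 : 98.35 : 38.18

Thallium pattern (n=3): 0.02567237 : 0.18405787 : 0.43986713 : 0.35040263
Element Ma pattern (n=2): 0.15819711 : 0.47908578 : 0.36271711
Convolve the two distributions (both contribute in 2-u steps):
  M: 0.02567237×0.15819711 = 0.004061
  M+2: 0.02567237×0.47908578 + 0.18405787×0.15819711 = 0.041417
  M+4: 0.02567237×0.36271711 + 0.18405787×0.47908578 + 0.43986713×0.15819711 = 0.167077
  M+6: 0.18405787×0.36271711 + 0.43986713×0.47908578 + 0.35040263×0.15819711 = 0.332928
  M+8: 0.43986713×0.36271711 + 0.35040263×0.47908578 = 0.327420
  M+10: 0.35040263×0.36271711 = 0.127097
Scale to base peak (0.332928) = 100: 1.22 : 12.44 : 50.18 : 100.00 : 98.35 : 38.18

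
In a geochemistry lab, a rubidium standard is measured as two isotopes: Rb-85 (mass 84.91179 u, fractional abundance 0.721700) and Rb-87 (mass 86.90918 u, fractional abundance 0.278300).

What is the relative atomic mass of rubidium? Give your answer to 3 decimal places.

85.468 u

Weight each isotope mass by its fractional abundance: 0.721700 × 84.91179 + 0.278300 × 86.90918
= 61.280839 + 24.186825 = 85.467664 u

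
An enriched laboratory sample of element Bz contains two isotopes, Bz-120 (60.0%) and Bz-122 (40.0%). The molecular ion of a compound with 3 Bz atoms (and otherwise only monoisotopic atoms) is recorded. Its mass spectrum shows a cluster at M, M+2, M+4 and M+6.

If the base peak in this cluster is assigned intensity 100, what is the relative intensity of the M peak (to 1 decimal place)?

Binomial terms of (0.600 + 0.400)^3: M 0.2160, M+2 0.4320, M+4 0.2880, M+6 0.0640 → M+2 is the base peak.
P(M+2) = C(3,1) × 0.600^2 × 0.400^1 = 3 × 0.3600 × 0.4000 = 0.432000 (base)
P(M) = C(3,0) × 0.600^3 × 0.400^0 = 1 × 0.2160 × 1.0000 = 0.216000
Relative intensity = 0.216000 / 0.432000 × 100 = 50.0

50.0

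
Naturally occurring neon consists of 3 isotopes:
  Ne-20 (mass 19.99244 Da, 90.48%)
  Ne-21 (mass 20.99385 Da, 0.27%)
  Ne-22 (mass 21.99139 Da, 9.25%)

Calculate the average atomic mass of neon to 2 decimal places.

The abundance-weighted mean is 0.9048 × 19.99244 + 0.0027 × 20.99385 + 0.0925 × 21.99139
= 18.089160 + 0.056683 + 2.034204 = 20.180047 Da

20.18 Da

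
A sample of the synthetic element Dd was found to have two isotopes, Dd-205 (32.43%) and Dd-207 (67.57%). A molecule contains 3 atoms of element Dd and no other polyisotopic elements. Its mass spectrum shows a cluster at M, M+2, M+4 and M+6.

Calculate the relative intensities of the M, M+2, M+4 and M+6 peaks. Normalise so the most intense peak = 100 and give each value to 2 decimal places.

7.68 : 47.99 : 100.00 : 69.45

Expanding (0.3243 + 0.6757)^3:
P(M) = 0.3243^3 = 0.034107
P(M+2) = 3 × 0.3243^2 × 0.6757^1 = 0.213191
P(M+4) = 3 × 0.3243^1 × 0.6757^2 = 0.444197
P(M+6) = 0.6757^3 = 0.308505
The M+4 peak is largest (0.444197); scaling to 100 gives 7.68 : 47.99 : 100.00 : 69.45.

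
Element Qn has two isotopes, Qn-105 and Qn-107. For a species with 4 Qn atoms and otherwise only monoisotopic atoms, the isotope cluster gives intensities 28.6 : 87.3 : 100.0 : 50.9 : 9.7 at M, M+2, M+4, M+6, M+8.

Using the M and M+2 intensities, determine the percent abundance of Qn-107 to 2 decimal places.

43.28%

If p is the fraction of Qn that is Qn-105, then I(M+2)/I(M) = [C(4,1)·p^3·(1−p)] / p^4 = 4·(1−p)/p = 87.3/28.6 = 3.0524
(1−p)/p = 3.0524/4 = 0.7631  ⇒  p = 1/(1 + 0.7631) = 0.5672
Qn-105: 56.72%, Qn-107: 43.28%.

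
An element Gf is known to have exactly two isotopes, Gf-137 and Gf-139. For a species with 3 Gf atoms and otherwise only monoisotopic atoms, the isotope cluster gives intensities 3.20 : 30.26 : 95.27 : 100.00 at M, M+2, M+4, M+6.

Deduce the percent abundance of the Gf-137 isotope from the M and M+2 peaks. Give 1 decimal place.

Write p for the Gf-137 fraction. I(M+2)/I(M) = [C(3,1)·p^2·(1−p)] / p^3 = 3·(1−p)/p = 30.26/3.20 = 9.4563
(1−p)/p = 9.4563/3 = 3.1521  ⇒  p = 1/(1 + 3.1521) = 0.2408
Gf-137: 24.1%, Gf-139: 75.9%.

24.1%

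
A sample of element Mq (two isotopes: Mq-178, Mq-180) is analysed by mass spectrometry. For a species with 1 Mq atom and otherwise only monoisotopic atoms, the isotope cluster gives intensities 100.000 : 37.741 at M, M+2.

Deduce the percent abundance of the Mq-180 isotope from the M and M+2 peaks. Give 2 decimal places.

Let p = fractional abundance of Mq-178. I(M+2)/I(M) = [C(1,1)·p^0·(1−p)] / p^1 = 1·(1−p)/p = 37.741/100.000 = 0.3774
(1−p)/p = 0.3774/1 = 0.3774  ⇒  p = 1/(1 + 0.3774) = 0.7260
Mq-178: 72.60%, Mq-180: 27.40%.

27.40%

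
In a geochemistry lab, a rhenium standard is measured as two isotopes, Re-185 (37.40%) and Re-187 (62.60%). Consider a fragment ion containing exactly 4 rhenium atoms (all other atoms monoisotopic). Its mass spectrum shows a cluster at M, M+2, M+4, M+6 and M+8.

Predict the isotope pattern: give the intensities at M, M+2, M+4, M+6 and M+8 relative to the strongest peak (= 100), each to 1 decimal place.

Each Re atom is independently Re-185 (p = 0.3740) or Re-187 (q = 0.6260); the cluster is the binomial expansion (p + q)^4.
P(M) = 0.3740^4 = 0.019565
P(M+2) = 4 × 0.3740^3 × 0.6260^1 = 0.130993
P(M+4) = 6 × 0.3740^2 × 0.6260^2 = 0.328884
P(M+6) = 4 × 0.3740^1 × 0.6260^3 = 0.366990
P(M+8) = 0.6260^4 = 0.153567
The M+6 peak is largest (0.366990); scaling to 100 gives 5.3 : 35.7 : 89.6 : 100.0 : 41.8.

5.3 : 35.7 : 89.6 : 100.0 : 41.8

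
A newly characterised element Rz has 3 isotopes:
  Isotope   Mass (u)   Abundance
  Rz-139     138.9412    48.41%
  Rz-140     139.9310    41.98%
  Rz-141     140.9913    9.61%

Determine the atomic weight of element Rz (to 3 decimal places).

Ar = Σ fᵢ·mᵢ = 0.4841 × 138.9412 + 0.4198 × 139.9310 + 0.0961 × 140.9913
= 67.26143 + 58.74303 + 13.54926 = 139.55372 u

139.554 u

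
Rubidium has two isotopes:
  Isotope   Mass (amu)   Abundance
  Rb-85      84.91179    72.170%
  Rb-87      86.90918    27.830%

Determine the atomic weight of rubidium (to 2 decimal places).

85.47 amu

The abundance-weighted mean is 0.72170 × 84.91179 + 0.27830 × 86.90918
= 61.280839 + 24.186825 = 85.467664 amu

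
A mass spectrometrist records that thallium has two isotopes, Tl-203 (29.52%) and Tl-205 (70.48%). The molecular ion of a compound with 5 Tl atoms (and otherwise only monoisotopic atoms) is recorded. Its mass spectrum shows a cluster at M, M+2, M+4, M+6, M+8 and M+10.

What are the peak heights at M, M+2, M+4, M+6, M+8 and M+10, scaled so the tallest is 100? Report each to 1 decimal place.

The 5 Tl atoms are independent, so intensities follow the terms of (0.2952 + 0.7048)^5.
P(M) = 0.2952^5 = 0.002242
P(M+2) = 5 × 0.2952^4 × 0.7048^1 = 0.026761
P(M+4) = 10 × 0.2952^3 × 0.7048^2 = 0.127785
P(M+6) = 10 × 0.2952^2 × 0.7048^3 = 0.305092
P(M+8) = 5 × 0.2952^1 × 0.7048^4 = 0.364208
P(M+10) = 0.7048^5 = 0.173912
The M+8 peak is largest (0.364208); scaling to 100 gives 0.6 : 7.3 : 35.1 : 83.8 : 100.0 : 47.8.

0.6 : 7.3 : 35.1 : 83.8 : 100.0 : 47.8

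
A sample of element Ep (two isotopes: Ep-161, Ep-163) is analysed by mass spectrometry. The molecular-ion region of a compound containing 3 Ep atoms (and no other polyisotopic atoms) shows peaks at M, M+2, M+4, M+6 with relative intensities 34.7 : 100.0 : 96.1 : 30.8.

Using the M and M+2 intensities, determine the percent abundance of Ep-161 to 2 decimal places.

51.00%

Write p for the Ep-161 fraction. I(M+2)/I(M) = [C(3,1)·p^2·(1−p)] / p^3 = 3·(1−p)/p = 100.0/34.7 = 2.8818
(1−p)/p = 2.8818/3 = 0.9606  ⇒  p = 1/(1 + 0.9606) = 0.5100
Ep-161: 51.00%, Ep-163: 49.00%.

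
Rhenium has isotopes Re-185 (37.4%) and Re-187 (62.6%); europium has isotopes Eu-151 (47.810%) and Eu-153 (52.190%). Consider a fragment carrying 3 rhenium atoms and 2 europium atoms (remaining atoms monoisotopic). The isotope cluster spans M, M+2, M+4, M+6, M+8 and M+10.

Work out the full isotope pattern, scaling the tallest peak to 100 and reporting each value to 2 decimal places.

Rhenium pattern (n=3): 0.05231362 : 0.26268713 : 0.43968487 : 0.24531438
Europium pattern (n=2): 0.22857961 : 0.49904078 : 0.27237961
Convolve the two distributions (both contribute in 2-u steps):
  M: 0.05231362×0.22857961 = 0.011958
  M+2: 0.05231362×0.49904078 + 0.26268713×0.22857961 = 0.086152
  M+4: 0.05231362×0.27237961 + 0.26268713×0.49904078 + 0.43968487×0.22857961 = 0.245844
  M+6: 0.26268713×0.27237961 + 0.43968487×0.49904078 + 0.24531438×0.22857961 = 0.347045
  M+8: 0.43968487×0.27237961 + 0.24531438×0.49904078 = 0.242183
  M+10: 0.24531438×0.27237961 = 0.066819
Scale to base peak (0.347045) = 100: 3.45 : 24.82 : 70.84 : 100.00 : 69.78 : 19.25

3.45 : 24.82 : 70.84 : 100.00 : 69.78 : 19.25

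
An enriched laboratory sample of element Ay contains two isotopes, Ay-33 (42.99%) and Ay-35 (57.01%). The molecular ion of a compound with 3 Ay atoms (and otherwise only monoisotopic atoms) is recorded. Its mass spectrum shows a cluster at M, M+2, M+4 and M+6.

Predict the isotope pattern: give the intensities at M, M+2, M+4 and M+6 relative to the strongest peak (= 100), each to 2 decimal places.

18.95 : 75.41 : 100.00 : 44.20

Each Ay atom is independently Ay-33 (p = 0.4299) or Ay-35 (q = 0.5701); the cluster is the binomial expansion (p + q)^3.
P(M) = 0.4299^3 = 0.079452
P(M+2) = 3 × 0.4299^2 × 0.5701^1 = 0.316087
P(M+4) = 3 × 0.4299^1 × 0.5701^2 = 0.419171
P(M+6) = 0.5701^3 = 0.185290
The M+4 peak is largest (0.419171); scaling to 100 gives 18.95 : 75.41 : 100.00 : 44.20.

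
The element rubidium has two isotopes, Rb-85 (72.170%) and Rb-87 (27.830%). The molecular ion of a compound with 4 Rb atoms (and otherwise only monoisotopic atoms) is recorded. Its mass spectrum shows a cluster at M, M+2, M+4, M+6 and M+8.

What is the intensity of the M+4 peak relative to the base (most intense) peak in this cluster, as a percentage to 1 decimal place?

57.8%

(0.72170 + 0.27830)^4 gives M 0.2713, M+2 0.4184, M+4 0.2420, M+6 0.0622, M+8 0.0060; the largest is M+2.
P(M+2) = C(4,1) × 0.72170^3 × 0.27830^1 = 4 × 0.37589809 × 0.2783 = 0.418450 (base)
P(M+4) = C(4,2) × 0.72170^2 × 0.27830^2 = 6 × 0.52085089 × 0.07745089 = 0.242042
Relative intensity = 0.242042 / 0.418450 × 100 = 57.8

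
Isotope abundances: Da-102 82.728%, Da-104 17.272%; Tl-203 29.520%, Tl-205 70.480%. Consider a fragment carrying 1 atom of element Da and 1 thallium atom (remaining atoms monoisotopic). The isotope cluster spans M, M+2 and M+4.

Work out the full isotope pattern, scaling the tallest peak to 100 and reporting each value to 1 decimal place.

38.5 : 100.0 : 19.2

Element Da pattern (n=1): 0.82728 : 0.17272
Thallium pattern (n=1): 0.2952 : 0.7048
Convolve the two distributions (both contribute in 2-u steps):
  M: 0.82728×0.2952 = 0.244213
  M+2: 0.82728×0.7048 + 0.17272×0.2952 = 0.634054
  M+4: 0.17272×0.7048 = 0.121733
Scale to base peak (0.634054) = 100: 38.5 : 100.0 : 19.2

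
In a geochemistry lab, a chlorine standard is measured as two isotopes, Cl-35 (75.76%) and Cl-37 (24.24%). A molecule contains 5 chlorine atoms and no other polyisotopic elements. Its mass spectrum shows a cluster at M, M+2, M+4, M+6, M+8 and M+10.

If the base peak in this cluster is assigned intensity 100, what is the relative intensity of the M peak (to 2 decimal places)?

Term probabilities: M 0.2496, M+2 0.3993, M+4 0.2555, M+6 0.0817, M+8 0.0131, M+10 0.0008. Base peak = M+2.
P(M+2) = C(5,1) × 0.7576^4 × 0.2424^1 = 5 × 0.32942751 × 0.2424 = 0.399266 (base)
P(M) = C(5,0) × 0.7576^5 × 0.2424^0 = 1 × 0.24957428 × 1.0000 = 0.249574
Relative intensity = 0.249574 / 0.399266 × 100 = 62.51

62.51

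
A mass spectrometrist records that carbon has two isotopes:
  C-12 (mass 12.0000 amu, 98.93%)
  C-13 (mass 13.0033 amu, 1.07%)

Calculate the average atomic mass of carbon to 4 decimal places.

Average mass = Σ (abundance × isotope mass) = 0.9893 × 12.0000 + 0.0107 × 13.0033
= 11.87160 + 0.13914 = 12.01074 amu

12.0107 amu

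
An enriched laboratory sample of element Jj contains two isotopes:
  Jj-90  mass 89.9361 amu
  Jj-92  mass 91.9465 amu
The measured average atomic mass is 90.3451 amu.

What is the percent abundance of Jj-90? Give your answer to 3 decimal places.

Let x be the fractional abundance of Jj-90; then Jj-92 has abundance 1 − x.
89.9361·x + 91.9465·(1 − x) = 90.3451
(89.9361 − 91.9465)·x = 90.3451 − 91.9465
x = -1.6014 / -2.0104 = 0.79656 → 79.656% Jj-90, 20.344% Jj-92.

79.656%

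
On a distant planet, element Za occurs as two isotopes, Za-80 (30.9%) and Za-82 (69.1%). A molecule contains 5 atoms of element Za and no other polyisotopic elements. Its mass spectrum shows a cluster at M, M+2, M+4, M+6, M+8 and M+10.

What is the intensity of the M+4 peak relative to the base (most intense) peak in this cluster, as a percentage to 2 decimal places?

(0.309 + 0.691)^5 gives M 0.0028, M+2 0.0315, M+4 0.1409, M+6 0.3150, M+8 0.3522, M+10 0.1575; the largest is M+8.
P(M+8) = C(5,4) × 0.309^1 × 0.691^4 = 5 × 0.3090 × 0.22798811 = 0.352242 (base)
P(M+4) = C(5,2) × 0.309^3 × 0.691^2 = 10 × 0.02950363 × 0.477481 = 0.140874
Relative intensity = 0.140874 / 0.352242 × 100 = 39.99

39.99%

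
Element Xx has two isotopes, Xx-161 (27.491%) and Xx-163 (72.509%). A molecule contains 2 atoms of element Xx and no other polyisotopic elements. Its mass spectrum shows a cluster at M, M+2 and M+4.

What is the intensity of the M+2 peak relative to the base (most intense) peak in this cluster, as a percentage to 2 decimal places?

Term probabilities: M 0.0756, M+2 0.3987, M+4 0.5258. Base peak = M+4.
P(M+4) = C(2,2) × 0.27491^0 × 0.72509^2 = 1 × 1.0000 × 0.52575551 = 0.525756 (base)
P(M+2) = C(2,1) × 0.27491^1 × 0.72509^1 = 2 × 0.27491 × 0.72509 = 0.398669
Relative intensity = 0.398669 / 0.525756 × 100 = 75.83

75.83%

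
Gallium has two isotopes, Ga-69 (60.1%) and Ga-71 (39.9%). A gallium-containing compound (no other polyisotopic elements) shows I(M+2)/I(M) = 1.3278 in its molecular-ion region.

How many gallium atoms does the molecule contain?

With n Ga atoms, P(M+2)/P(M) = C(n,1)·p^(n−1)q / p^n = n·q/p = n · 0.399/0.601.
n = 1.3278 × 0.601/0.399 = 2.00 ≈ 2

2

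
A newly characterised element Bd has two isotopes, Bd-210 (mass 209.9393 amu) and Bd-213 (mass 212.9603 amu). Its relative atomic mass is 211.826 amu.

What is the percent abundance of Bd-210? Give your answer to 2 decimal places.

37.55%

Let x be the fractional abundance of Bd-210; then Bd-213 has abundance 1 − x.
209.9393·x + 212.9603·(1 − x) = 211.826
(209.9393 − 212.9603)·x = 211.826 − 212.9603
x = -1.1343 / -3.0210 = 0.37547 → 37.55% Bd-210, 62.45% Bd-213.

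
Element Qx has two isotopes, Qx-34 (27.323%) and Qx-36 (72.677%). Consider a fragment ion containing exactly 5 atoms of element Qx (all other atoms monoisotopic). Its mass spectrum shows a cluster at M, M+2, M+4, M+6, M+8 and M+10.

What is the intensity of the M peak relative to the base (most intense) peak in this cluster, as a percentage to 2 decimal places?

0.40%

Binomial terms of (0.27323 + 0.72677)^5: M 0.0015, M+2 0.0203, M+4 0.1077, M+6 0.2866, M+8 0.3811, M+10 0.2028 → M+8 is the base peak.
P(M+8) = C(5,4) × 0.27323^1 × 0.72677^4 = 5 × 0.27323 × 0.27898957 = 0.381142 (base)
P(M) = C(5,0) × 0.27323^5 × 0.72677^0 = 1 × 0.0015228 × 1.0000 = 0.001523
Relative intensity = 0.001523 / 0.381142 × 100 = 0.40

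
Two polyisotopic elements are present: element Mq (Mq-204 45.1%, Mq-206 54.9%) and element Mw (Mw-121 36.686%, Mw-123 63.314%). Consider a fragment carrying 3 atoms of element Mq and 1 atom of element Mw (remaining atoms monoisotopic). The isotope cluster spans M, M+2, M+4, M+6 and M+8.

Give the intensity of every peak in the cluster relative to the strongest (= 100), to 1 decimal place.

Element Mq pattern (n=3): 0.09173385 : 0.33500145 : 0.40779555 : 0.16546915
Element Mw pattern (n=1): 0.36686 : 0.63314
Convolve the two distributions (both contribute in 2-u steps):
  M: 0.09173385×0.36686 = 0.033653
  M+2: 0.09173385×0.63314 + 0.33500145×0.36686 = 0.180979
  M+4: 0.33500145×0.63314 + 0.40779555×0.36686 = 0.361707
  M+6: 0.40779555×0.63314 + 0.16546915×0.36686 = 0.318896
  M+8: 0.16546915×0.63314 = 0.104765
Scale to base peak (0.361707) = 100: 9.3 : 50.0 : 100.0 : 88.2 : 29.0

9.3 : 50.0 : 100.0 : 88.2 : 29.0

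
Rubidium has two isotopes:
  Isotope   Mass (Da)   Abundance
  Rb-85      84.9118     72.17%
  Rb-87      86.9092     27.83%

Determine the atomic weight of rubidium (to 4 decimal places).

85.4677 Da

The abundance-weighted mean is 0.7217 × 84.9118 + 0.2783 × 86.9092
= 61.28085 + 24.18683 = 85.46768 Da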